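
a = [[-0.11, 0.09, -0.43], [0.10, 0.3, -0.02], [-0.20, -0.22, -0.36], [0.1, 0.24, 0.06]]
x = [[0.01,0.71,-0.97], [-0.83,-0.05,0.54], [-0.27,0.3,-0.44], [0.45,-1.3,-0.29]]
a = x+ [[-0.12, -0.62, 0.54], [0.93, 0.35, -0.56], [0.07, -0.52, 0.08], [-0.35, 1.54, 0.35]]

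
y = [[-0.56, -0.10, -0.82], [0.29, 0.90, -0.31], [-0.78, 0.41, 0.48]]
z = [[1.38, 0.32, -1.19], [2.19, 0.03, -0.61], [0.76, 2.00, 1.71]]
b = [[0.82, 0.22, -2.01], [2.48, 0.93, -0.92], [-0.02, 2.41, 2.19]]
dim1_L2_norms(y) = [1.0, 1.0, 1.0]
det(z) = -4.78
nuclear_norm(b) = 7.56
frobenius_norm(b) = 4.82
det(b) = -9.75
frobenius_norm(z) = 4.01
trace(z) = 3.12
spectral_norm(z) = 2.88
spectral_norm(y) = 1.00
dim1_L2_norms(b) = [2.18, 2.8, 3.26]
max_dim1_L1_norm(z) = 4.47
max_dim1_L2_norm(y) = 1.0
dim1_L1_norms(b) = [3.05, 4.33, 4.62]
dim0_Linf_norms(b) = [2.48, 2.41, 2.19]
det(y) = -1.00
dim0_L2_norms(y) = [1.0, 0.99, 1.0]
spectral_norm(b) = 3.64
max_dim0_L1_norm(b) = 5.12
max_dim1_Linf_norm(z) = 2.19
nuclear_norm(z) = 6.21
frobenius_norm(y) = 1.73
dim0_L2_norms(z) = [2.7, 2.03, 2.17]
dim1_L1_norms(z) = [2.89, 2.83, 4.47]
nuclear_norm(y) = 3.00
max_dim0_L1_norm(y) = 1.63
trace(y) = 0.82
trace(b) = 3.94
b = z + y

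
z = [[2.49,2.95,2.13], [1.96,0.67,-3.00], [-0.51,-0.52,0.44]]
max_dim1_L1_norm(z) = 7.57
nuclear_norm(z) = 8.30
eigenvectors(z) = [[-0.78, -0.62, -0.64],  [-0.59, 0.68, 0.76],  [0.19, -0.38, 0.04]]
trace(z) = 3.60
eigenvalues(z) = [4.21, 0.54, -1.15]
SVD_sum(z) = [[2.71, 3.01, 1.67], [0.33, 0.36, 0.20], [-0.31, -0.35, -0.19]] + [[-0.23, -0.05, 0.46], [1.61, 0.33, -3.21], [-0.3, -0.06, 0.59]] + [[0.01, -0.01, 0.00], [0.02, -0.02, 0.01], [0.1, -0.11, 0.04]]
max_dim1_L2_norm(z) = 4.41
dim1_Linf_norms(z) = [2.95, 3.0, 0.52]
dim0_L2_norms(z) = [3.21, 3.07, 3.71]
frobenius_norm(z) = 5.78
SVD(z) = [[-0.99,0.14,0.09], [-0.12,-0.97,0.19], [0.11,0.18,0.98]] @ diag([4.439704978700327, 3.703735261217368, 0.15957699370100153]) @ [[-0.62, -0.69, -0.38], [-0.45, -0.09, 0.89], [0.65, -0.72, 0.25]]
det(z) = -2.62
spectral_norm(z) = 4.44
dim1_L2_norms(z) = [4.41, 3.65, 0.85]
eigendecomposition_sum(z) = [[2.52, 2.14, -0.28], [1.91, 1.62, -0.21], [-0.6, -0.51, 0.07]] + [[0.14,0.07,0.79], [-0.15,-0.08,-0.87], [0.08,0.04,0.48]] + [[-0.17, 0.74, 1.62], [0.2, -0.87, -1.92], [0.01, -0.05, -0.11]]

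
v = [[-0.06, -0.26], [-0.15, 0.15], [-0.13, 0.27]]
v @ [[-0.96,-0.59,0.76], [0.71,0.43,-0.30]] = [[-0.13,-0.08,0.03], [0.25,0.15,-0.16], [0.32,0.19,-0.18]]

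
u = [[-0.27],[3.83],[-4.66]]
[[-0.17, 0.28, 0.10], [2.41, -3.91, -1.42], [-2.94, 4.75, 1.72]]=u @ [[0.63, -1.02, -0.37]]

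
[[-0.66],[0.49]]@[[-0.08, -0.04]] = [[0.05, 0.03], [-0.04, -0.02]]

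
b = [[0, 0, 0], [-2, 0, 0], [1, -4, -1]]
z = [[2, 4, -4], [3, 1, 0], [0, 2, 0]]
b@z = [[0, 0, 0], [-4, -8, 8], [-10, -2, -4]]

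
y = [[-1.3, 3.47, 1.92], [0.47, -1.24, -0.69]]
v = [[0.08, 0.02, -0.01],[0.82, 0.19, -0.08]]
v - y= [[1.38, -3.45, -1.93],[0.35, 1.43, 0.61]]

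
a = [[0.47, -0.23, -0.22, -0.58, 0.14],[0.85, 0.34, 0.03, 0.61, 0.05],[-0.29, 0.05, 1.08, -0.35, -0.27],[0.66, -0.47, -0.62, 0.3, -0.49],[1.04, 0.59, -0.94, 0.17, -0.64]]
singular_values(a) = [2.2, 1.02, 0.83, 0.68, 0.64]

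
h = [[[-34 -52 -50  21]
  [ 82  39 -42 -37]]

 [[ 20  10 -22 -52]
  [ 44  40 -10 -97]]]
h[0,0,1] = -52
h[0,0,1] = -52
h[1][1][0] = 44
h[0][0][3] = 21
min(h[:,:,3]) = -97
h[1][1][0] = 44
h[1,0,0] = 20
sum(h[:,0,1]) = -42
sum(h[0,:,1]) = -13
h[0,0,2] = -50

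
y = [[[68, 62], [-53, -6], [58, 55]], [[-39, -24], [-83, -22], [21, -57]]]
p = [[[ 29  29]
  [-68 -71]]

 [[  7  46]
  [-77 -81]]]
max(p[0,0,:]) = 29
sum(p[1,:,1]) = -35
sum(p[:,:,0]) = -109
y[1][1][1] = -22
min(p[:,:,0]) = -77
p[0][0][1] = 29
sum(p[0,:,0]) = -39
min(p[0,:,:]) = -71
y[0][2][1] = 55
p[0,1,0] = -68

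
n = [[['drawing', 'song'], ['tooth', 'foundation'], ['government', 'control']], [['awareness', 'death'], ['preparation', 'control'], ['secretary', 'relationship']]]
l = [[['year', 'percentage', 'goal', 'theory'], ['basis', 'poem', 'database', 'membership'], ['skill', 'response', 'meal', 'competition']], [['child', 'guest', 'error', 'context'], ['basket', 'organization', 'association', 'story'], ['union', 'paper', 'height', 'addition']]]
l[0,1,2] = 'database'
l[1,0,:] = ['child', 'guest', 'error', 'context']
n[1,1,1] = 'control'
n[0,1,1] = 'foundation'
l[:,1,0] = ['basis', 'basket']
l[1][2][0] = 'union'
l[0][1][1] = 'poem'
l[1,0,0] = 'child'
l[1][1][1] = 'organization'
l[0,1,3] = 'membership'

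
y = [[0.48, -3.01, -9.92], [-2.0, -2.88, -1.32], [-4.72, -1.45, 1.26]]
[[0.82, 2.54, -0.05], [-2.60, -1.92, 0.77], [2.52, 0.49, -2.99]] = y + [[0.34, 5.55, 9.87],[-0.60, 0.96, 2.09],[7.24, 1.94, -4.25]]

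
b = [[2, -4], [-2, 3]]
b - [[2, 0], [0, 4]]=[[0, -4], [-2, -1]]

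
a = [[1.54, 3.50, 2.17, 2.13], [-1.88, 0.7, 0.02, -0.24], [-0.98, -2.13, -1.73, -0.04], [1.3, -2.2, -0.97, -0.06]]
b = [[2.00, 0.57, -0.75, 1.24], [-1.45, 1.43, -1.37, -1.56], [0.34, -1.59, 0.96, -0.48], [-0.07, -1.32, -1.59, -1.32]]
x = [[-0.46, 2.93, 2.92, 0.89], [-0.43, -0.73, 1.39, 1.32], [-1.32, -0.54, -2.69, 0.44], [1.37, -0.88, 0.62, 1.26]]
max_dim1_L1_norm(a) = 9.34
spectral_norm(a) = 5.87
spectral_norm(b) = 3.48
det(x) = -27.09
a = x + b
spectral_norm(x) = 4.92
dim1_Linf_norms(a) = [3.5, 1.88, 2.13, 2.2]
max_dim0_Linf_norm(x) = 2.93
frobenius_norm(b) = 4.97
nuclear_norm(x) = 10.64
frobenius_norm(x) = 6.05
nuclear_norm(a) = 9.94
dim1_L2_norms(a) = [4.89, 2.02, 2.91, 2.73]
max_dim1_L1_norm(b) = 5.81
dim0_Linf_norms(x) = [1.37, 2.93, 2.92, 1.32]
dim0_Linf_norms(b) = [2.0, 1.59, 1.59, 1.56]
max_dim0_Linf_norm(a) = 3.5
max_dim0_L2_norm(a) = 4.7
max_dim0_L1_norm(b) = 4.91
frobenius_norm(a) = 6.63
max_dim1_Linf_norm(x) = 2.93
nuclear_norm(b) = 8.90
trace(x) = -2.62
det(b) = -9.90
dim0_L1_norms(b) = [3.86, 4.91, 4.67, 4.6]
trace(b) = 3.07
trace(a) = 0.45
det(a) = -1.47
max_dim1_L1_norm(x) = 7.2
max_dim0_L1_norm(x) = 7.62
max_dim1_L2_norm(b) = 2.91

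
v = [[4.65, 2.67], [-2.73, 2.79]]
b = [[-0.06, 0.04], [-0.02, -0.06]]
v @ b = [[-0.33, 0.03], [0.11, -0.28]]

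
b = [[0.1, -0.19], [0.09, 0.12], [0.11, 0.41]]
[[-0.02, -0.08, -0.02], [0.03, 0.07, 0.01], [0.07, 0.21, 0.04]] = b @[[0.08, 0.10, -0.02], [0.16, 0.48, 0.11]]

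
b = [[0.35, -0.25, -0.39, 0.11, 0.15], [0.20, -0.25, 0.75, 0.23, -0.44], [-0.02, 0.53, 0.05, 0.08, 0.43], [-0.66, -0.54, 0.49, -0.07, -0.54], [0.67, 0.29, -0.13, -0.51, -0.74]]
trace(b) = -0.66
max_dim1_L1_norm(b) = 2.34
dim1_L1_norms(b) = [1.25, 1.87, 1.11, 2.3, 2.34]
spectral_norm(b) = 1.41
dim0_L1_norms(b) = [1.9, 1.86, 1.81, 1.0, 2.3]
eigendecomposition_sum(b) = [[-0.04+0.00j, -0j, (-0.03-0j), 0.08+0.00j, (0.16-0j)], [(0.14-0j), (-0.02+0j), 0.11+0.00j, -0.30-0.00j, -0.59+0.00j], [(-0.12+0j), 0.02-0.00j, -0.10-0.00j, 0.27+0.00j, 0.53-0.00j], [0.17-0.00j, -0.02+0.00j, 0.14+0.00j, -0.38-0.00j, -0.75+0.00j], [(0.14-0j), (-0.02+0j), 0.12+0.00j, (-0.31-0j), (-0.61+0j)]] + [[0.13-0.04j, 0.02+0.08j, (0.1-0.05j), (0.07-0.09j), 0.00-0.03j], [0.09+0.36j, (-0.22+0.06j), 0.13+0.27j, (0.23+0.22j), (0.07+0.01j)], [(0.05-0.35j), (0.22+0.03j), -0.02-0.28j, -0.13-0.27j, -0.06-0.03j], [-0.31+0.70j, (-0.44-0.19j), (-0.13+0.6j), 0.10+0.64j, 0.10+0.11j], [(0.19-0.44j), (0.28+0.12j), 0.08-0.38j, -0.07-0.40j, -0.07-0.07j]] + [[0.13+0.04j, (0.02-0.08j), (0.1+0.05j), (0.07+0.09j), 0.03j], [(0.09-0.36j), -0.22-0.06j, (0.13-0.27j), 0.23-0.22j, (0.07-0.01j)], [0.05+0.35j, 0.22-0.03j, (-0.02+0.28j), (-0.13+0.27j), (-0.06+0.03j)], [-0.31-0.70j, (-0.44+0.19j), -0.13-0.60j, 0.10-0.64j, (0.1-0.11j)], [(0.19+0.44j), (0.28-0.12j), (0.08+0.38j), -0.07+0.40j, (-0.07+0.07j)]] + [[(0.02+0j), 0.00-0.00j, (0.03+0j), 0.02+0.00j, (0.01+0j)], [-0.03-0.00j, (-0+0j), -0.04-0.00j, -0.03-0.00j, -0.01-0.00j], [(0.04+0j), 0.00-0.00j, 0.04+0.00j, 0.03+0.00j, (0.01+0j)], [-0.08-0.00j, (-0+0j), -0.09-0.00j, (-0.06-0j), -0.02-0.00j], [0.06+0.00j, -0j, 0.06+0.00j, 0.04+0.00j, (0.02+0j)]] + [[(0.1-0j),-0.30+0.00j,-0.58-0.00j,(-0.14-0j),-0.02-0.00j], [-0.07+0.00j,(0.22-0j),0.42+0.00j,0.10+0.00j,0.01+0.00j], [(-0.03+0j),0.08-0.00j,0.15+0.00j,(0.04+0j),0.01+0.00j], [(-0.12+0j),(0.36-0j),0.70+0.00j,0.16+0.00j,0.02+0.00j], [0.08-0.00j,(-0.25+0j),-0.47-0.00j,-0.11-0.00j,(-0.02-0j)]]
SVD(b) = [[-0.22, -0.07, 0.49, -0.6, 0.59], [0.53, -0.19, -0.54, -0.63, -0.01], [-0.32, 0.19, -0.63, 0.21, 0.65], [0.76, 0.16, 0.26, 0.36, 0.46], [-0.03, -0.95, -0.02, 0.28, 0.17]] @ diag([1.4142289898834335, 1.2164232336583243, 0.7096778036068458, 0.629543561603535, 0.0017888266561307976]) @ [[-0.34,-0.47,0.59,0.02,-0.56], [-0.66,-0.16,0.08,0.36,0.64], [-0.14,-0.66,-0.71,-0.18,-0.12], [-0.62,0.48,-0.14,-0.57,-0.19], [0.19,-0.31,0.35,-0.72,0.48]]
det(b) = -0.00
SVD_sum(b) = [[0.11, 0.15, -0.19, -0.01, 0.18], [-0.26, -0.35, 0.44, 0.02, -0.41], [0.15, 0.21, -0.27, -0.01, 0.25], [-0.37, -0.50, 0.64, 0.03, -0.59], [0.02, 0.02, -0.03, -0.00, 0.02]] + [[0.06, 0.01, -0.01, -0.03, -0.06],[0.15, 0.04, -0.02, -0.08, -0.15],[-0.16, -0.04, 0.02, 0.08, 0.15],[-0.12, -0.03, 0.01, 0.07, 0.12],[0.76, 0.18, -0.09, -0.41, -0.73]] + [[-0.05, -0.23, -0.25, -0.06, -0.04], [0.06, 0.25, 0.27, 0.07, 0.05], [0.06, 0.29, 0.32, 0.08, 0.05], [-0.03, -0.12, -0.13, -0.03, -0.02], [0.0, 0.01, 0.01, 0.00, 0.0]] + [[0.23, -0.18, 0.05, 0.21, 0.07], [0.25, -0.19, 0.06, 0.23, 0.08], [-0.08, 0.06, -0.02, -0.08, -0.03], [-0.14, 0.11, -0.03, -0.13, -0.04], [-0.11, 0.08, -0.02, -0.10, -0.03]] + [[0.0, -0.0, 0.0, -0.0, 0.0], [-0.00, 0.0, -0.00, 0.0, -0.0], [0.00, -0.0, 0.0, -0.0, 0.0], [0.0, -0.00, 0.00, -0.00, 0.00], [0.00, -0.0, 0.0, -0.0, 0.00]]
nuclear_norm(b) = 3.97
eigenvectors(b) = [[-0.12+0.00j, (-0.08-0.1j), -0.08+0.10j, (-0.2+0j), -0.52+0.00j],[(0.47+0j), (0.28-0.22j), (0.28+0.22j), 0.30+0.00j, (0.38+0j)],[-0.42+0.00j, (-0.32+0.09j), (-0.32-0.09j), (-0.35+0j), (0.14+0j)],[0.59+0.00j, 0.73+0.00j, (0.73-0j), 0.72+0.00j, 0.63+0.00j],[0.48+0.00j, -0.46+0.00j, -0.46-0.00j, (-0.49+0j), (-0.42+0j)]]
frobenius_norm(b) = 2.09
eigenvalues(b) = [(-1.15+0j), (-0.08+0.31j), (-0.08-0.31j), (0.02+0j), (0.62+0j)]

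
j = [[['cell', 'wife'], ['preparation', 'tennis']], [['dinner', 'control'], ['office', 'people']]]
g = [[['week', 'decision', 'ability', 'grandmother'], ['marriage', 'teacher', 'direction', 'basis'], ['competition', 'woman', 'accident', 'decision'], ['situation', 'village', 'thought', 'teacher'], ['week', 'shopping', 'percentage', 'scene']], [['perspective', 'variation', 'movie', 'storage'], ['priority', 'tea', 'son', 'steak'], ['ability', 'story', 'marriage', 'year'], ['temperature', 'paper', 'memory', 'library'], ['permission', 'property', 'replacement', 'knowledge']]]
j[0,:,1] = ['wife', 'tennis']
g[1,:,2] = ['movie', 'son', 'marriage', 'memory', 'replacement']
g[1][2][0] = 'ability'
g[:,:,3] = [['grandmother', 'basis', 'decision', 'teacher', 'scene'], ['storage', 'steak', 'year', 'library', 'knowledge']]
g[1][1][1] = 'tea'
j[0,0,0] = 'cell'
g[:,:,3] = [['grandmother', 'basis', 'decision', 'teacher', 'scene'], ['storage', 'steak', 'year', 'library', 'knowledge']]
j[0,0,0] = 'cell'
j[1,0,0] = 'dinner'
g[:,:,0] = [['week', 'marriage', 'competition', 'situation', 'week'], ['perspective', 'priority', 'ability', 'temperature', 'permission']]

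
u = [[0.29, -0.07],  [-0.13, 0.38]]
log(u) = [[-1.28, -0.22],[-0.40, -1.01]]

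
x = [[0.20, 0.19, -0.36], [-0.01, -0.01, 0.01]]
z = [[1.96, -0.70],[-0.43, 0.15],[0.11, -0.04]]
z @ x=[[0.4, 0.38, -0.71], [-0.09, -0.08, 0.16], [0.02, 0.02, -0.04]]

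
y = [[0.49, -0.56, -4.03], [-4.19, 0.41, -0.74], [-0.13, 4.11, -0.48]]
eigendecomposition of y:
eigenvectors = [[0.63+0.00j, 0.24+0.48j, (0.24-0.48j)],[(-0.58+0j), -0.21+0.54j, (-0.21-0.54j)],[(-0.52+0j), (0.61+0j), (0.61-0j)]]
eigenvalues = [(4.3+0j), (-1.94+3.59j), (-1.94-3.59j)]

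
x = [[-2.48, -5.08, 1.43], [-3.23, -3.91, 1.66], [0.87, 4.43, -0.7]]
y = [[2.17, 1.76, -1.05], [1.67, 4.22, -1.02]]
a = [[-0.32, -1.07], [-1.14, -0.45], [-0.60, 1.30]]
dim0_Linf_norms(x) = [3.23, 5.08, 1.66]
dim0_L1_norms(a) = [2.06, 2.82]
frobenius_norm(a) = 2.19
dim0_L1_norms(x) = [6.58, 13.42, 3.79]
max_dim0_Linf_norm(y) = 4.22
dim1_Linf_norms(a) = [1.07, 1.14, 1.3]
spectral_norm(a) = 1.74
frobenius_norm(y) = 5.53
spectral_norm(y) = 5.38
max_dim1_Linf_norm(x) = 5.08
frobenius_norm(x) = 9.13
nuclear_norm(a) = 3.07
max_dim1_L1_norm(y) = 6.91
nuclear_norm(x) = 10.71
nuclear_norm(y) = 6.64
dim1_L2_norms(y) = [2.98, 4.65]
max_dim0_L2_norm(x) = 7.79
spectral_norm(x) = 8.96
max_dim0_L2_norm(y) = 4.57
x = a @ y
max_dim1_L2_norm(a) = 1.43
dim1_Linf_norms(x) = [5.08, 3.91, 4.43]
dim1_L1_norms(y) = [4.98, 6.91]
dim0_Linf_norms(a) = [1.14, 1.3]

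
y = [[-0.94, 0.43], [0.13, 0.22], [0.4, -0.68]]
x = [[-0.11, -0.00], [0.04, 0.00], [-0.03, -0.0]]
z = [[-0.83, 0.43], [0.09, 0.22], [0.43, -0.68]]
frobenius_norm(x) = 0.12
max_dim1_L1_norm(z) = 1.26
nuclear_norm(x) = 0.12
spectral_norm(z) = 1.19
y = x + z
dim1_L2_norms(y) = [1.03, 0.26, 0.79]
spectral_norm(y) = 1.25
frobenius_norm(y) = 1.33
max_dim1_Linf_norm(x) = 0.11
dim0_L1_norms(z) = [1.35, 1.33]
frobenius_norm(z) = 1.26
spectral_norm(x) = 0.12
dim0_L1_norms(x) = [0.18, 0.0]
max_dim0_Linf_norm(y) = 0.94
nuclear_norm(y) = 1.70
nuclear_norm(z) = 1.58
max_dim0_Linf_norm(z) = 0.83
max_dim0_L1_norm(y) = 1.47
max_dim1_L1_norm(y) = 1.37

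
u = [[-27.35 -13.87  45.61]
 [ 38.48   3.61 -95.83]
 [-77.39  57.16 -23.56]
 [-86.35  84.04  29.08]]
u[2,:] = [-77.39, 57.16, -23.56]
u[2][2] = -23.56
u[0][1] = -13.87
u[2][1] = 57.16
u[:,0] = [-27.35, 38.48, -77.39, -86.35]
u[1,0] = 38.48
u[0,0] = -27.35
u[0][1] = -13.87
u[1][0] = 38.48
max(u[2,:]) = 57.16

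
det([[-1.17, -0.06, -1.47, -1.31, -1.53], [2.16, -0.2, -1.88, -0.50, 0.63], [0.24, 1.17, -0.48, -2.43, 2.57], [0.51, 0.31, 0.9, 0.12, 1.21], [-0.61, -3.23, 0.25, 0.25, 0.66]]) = 12.752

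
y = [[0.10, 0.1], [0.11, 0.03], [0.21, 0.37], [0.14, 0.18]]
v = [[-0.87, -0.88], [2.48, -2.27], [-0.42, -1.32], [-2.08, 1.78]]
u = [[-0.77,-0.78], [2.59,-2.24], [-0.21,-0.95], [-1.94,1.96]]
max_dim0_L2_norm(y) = 0.42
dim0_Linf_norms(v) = [2.48, 2.27]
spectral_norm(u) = 4.42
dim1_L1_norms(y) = [0.2, 0.14, 0.58, 0.32]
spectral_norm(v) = 4.38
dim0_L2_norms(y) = [0.29, 0.42]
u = y + v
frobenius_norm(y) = 0.52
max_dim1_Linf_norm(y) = 0.37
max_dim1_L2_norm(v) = 3.36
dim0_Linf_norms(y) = [0.21, 0.37]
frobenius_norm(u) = 4.63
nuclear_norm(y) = 0.60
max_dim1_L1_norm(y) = 0.58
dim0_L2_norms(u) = [3.33, 3.22]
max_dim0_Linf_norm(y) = 0.37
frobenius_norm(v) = 4.72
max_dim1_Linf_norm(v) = 2.48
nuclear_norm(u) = 5.81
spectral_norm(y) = 0.51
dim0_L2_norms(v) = [3.38, 3.29]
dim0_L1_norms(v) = [5.85, 6.25]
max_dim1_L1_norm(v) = 4.75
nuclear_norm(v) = 6.14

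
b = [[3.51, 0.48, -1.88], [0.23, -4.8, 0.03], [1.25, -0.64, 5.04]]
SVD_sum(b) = [[0.02, 0.93, -1.66], [-0.02, -1.15, 2.06], [-0.04, -2.29, 4.1]] + [[0.03, -0.57, -0.32],[0.19, -3.65, -2.04],[-0.08, 1.60, 0.89]] + [[3.46, 0.12, 0.1], [0.06, 0.0, 0.0], [1.37, 0.05, 0.04]]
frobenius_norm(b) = 8.16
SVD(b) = [[-0.34,0.14,-0.93], [0.42,0.91,-0.02], [0.84,-0.40,-0.37]] @ diag([5.59692384083658, 4.616027118426041, 3.7308359869914542]) @ [[-0.01, -0.49, 0.87], [0.05, -0.87, -0.49], [-1.0, -0.04, -0.03]]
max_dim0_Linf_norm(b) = 5.04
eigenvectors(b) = [[(0.78+0j), 0.78-0.00j, (0.04+0j)],[0.02-0.00j, 0.02+0.00j, (-1+0j)],[(-0.31-0.55j), (-0.31+0.55j), -0.07+0.00j]]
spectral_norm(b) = 5.60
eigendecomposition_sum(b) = [[1.76+1.89j, (0.14-0.13j), -0.94+3.04j], [0.05+0.03j, 0.00-0.00j, (-0+0.08j)], [(0.62-2j), (-0.15-0.04j), 2.52-0.57j]] + [[(1.76-1.89j), 0.14+0.13j, (-0.94-3.04j)], [(0.05-0.03j), 0j, -0.00-0.08j], [0.62+2.00j, -0.15+0.04j, 2.52+0.57j]] + [[-0.01+0.00j, (0.2-0j), (-0-0j)], [(0.13-0j), -4.80+0.00j, (0.04+0j)], [(0.01-0j), -0.34+0.00j, 0.00+0.00j]]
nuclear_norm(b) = 13.94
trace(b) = 3.75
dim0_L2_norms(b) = [3.73, 4.87, 5.38]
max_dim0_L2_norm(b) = 5.38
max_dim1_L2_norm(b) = 5.23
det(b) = -96.39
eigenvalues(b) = [(4.28+1.32j), (4.28-1.32j), (-4.81+0j)]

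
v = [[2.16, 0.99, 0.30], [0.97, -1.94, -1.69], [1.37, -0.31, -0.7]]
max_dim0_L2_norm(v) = 2.74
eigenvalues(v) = [2.34, -2.68, -0.14]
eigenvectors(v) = [[-0.91, -0.21, 0.17], [-0.05, 0.93, -0.62], [-0.41, 0.29, 0.76]]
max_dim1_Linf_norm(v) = 2.16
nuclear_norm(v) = 5.71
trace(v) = -0.48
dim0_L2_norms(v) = [2.74, 2.2, 1.85]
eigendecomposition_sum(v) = [[2.35, 0.55, -0.07], [0.12, 0.03, -0.00], [1.04, 0.24, -0.03]] + [[-0.20, 0.43, 0.40], [0.89, -1.93, -1.78], [0.28, -0.6, -0.55]] + [[0.01, 0.01, -0.03],[-0.04, -0.04, 0.09],[0.05, 0.05, -0.11]]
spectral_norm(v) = 3.04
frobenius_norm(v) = 3.97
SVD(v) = [[-0.25,0.89,-0.38], [-0.84,-0.4,-0.37], [-0.48,0.23,0.85]] @ diag([3.03838709901597, 2.5523257619961828, 0.11461693236132148]) @ [[-0.66, 0.50, 0.55], [0.72, 0.62, 0.31], [-0.19, 0.60, -0.78]]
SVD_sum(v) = [[0.51, -0.39, -0.43], [1.70, -1.28, -1.41], [0.97, -0.73, -0.80]] + [[1.64,1.40,0.69], [-0.74,-0.63,-0.31], [0.42,0.36,0.18]] + [[0.01, -0.03, 0.03], [0.01, -0.03, 0.03], [-0.02, 0.06, -0.08]]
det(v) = 0.89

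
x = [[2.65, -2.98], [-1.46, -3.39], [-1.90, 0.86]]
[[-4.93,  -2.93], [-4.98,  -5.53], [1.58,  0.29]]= x @ [[-0.14, 0.49], [1.53, 1.42]]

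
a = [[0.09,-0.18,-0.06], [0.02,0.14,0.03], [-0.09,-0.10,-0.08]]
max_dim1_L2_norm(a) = 0.21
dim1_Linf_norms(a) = [0.18, 0.14, 0.1]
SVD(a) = [[-0.73, -0.59, 0.34], [0.53, -0.17, 0.83], [-0.44, 0.79, 0.44]] @ diag([0.26649942501293833, 0.131742615488253, 0.033495368815516936]) @ [[-0.06, 0.93, 0.35],[-0.97, 0.03, -0.25],[0.24, 0.36, -0.90]]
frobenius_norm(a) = 0.30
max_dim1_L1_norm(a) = 0.33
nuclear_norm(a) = 0.43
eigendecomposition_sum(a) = [[-0.01-0.00j, (-0.01-0j), -0.02+0.00j],[0.01+0.00j, (0.01+0j), 0.01-0.00j],[(-0.04-0j), -0.07-0.00j, (-0.09+0j)]] + [[0.05+0.03j, -0.08+0.28j, (-0.02+0.04j)], [(0.01-0.01j), 0.06+0.02j, 0.01+0.01j], [(-0.03-0j), -0.02-0.14j, 0.00-0.02j]] + [[0.05-0.03j, (-0.08-0.28j), (-0.02-0.04j)],[0.01+0.01j, 0.06-0.02j, 0.01-0.01j],[-0.03+0.00j, -0.02+0.14j, 0.00+0.02j]]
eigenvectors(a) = [[(0.18+0j), -0.89+0.00j, (-0.89-0j)], [(-0.15+0j), 0.21j, 0.00-0.21j], [(0.97+0j), (0.38-0.16j), (0.38+0.16j)]]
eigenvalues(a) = [(-0.08+0j), (0.12+0.03j), (0.12-0.03j)]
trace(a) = 0.15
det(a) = -0.00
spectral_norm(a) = 0.27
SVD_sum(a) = [[0.01,-0.18,-0.07], [-0.01,0.13,0.05], [0.01,-0.11,-0.04]] + [[0.08, -0.00, 0.02],[0.02, -0.00, 0.01],[-0.1, 0.0, -0.03]] + [[0.0, 0.0, -0.01],  [0.01, 0.01, -0.03],  [0.00, 0.01, -0.01]]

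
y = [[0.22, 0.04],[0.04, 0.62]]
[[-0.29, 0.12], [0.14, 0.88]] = y@[[-1.37, 0.28],[0.32, 1.40]]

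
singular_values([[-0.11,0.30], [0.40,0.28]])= [0.5, 0.3]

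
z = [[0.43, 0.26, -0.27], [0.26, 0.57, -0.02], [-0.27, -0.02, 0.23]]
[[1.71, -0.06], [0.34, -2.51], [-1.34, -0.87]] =z@[[3.44, -0.4],[-1.03, -4.39],[-1.86, -4.63]]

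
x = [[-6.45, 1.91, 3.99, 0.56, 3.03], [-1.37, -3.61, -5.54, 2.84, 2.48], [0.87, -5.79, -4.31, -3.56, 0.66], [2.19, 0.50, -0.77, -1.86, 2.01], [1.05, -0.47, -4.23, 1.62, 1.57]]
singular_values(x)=[11.63, 7.6, 5.35, 3.45, 0.6]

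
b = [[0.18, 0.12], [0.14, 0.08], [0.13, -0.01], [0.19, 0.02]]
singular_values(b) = [0.34, 0.09]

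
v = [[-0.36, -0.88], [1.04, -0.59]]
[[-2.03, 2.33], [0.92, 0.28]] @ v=[[3.15, 0.41], [-0.04, -0.97]]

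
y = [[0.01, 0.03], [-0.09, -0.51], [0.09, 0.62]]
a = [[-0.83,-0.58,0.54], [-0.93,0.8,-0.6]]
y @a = [[-0.04, 0.02, -0.01], [0.55, -0.36, 0.26], [-0.65, 0.44, -0.32]]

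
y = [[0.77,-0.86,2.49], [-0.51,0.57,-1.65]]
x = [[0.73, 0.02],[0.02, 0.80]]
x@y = [[0.55, -0.62, 1.78], [-0.39, 0.44, -1.27]]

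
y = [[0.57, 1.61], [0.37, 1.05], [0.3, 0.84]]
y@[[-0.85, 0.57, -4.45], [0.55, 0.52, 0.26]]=[[0.40, 1.16, -2.12], [0.26, 0.76, -1.37], [0.21, 0.61, -1.12]]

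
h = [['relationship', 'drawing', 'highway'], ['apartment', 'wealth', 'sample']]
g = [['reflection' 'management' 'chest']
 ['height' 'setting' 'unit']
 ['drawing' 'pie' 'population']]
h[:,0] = ['relationship', 'apartment']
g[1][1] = 'setting'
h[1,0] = 'apartment'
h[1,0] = 'apartment'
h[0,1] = 'drawing'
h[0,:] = ['relationship', 'drawing', 'highway']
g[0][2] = 'chest'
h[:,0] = ['relationship', 'apartment']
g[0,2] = 'chest'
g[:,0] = ['reflection', 'height', 'drawing']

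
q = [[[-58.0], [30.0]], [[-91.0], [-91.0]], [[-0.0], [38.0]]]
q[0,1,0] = 30.0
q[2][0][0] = -0.0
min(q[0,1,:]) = 30.0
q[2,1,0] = 38.0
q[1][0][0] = -91.0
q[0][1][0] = 30.0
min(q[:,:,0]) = -91.0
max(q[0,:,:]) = 30.0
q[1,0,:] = [-91.0]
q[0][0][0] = -58.0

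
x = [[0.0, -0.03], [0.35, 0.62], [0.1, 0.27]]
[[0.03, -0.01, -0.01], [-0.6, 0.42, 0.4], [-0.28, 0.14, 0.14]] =x@[[0.30, 0.77, 0.59],  [-1.13, 0.25, 0.31]]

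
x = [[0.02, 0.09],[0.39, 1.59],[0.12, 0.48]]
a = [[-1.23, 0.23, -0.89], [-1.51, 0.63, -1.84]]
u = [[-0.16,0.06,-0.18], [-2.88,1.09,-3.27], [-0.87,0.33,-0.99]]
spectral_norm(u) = 4.70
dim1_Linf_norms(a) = [1.23, 1.84]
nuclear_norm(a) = 3.24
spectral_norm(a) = 2.88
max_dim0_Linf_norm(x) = 1.59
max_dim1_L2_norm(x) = 1.64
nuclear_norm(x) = 1.72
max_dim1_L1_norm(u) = 7.24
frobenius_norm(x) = 1.71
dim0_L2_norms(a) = [1.95, 0.67, 2.04]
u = x @ a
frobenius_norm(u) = 4.70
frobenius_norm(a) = 2.90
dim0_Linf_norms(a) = [1.51, 0.63, 1.84]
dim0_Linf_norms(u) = [2.88, 1.09, 3.27]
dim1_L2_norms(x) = [0.09, 1.64, 0.49]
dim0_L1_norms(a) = [2.74, 0.86, 2.73]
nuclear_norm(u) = 4.70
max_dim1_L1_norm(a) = 3.98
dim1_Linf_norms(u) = [0.18, 3.27, 0.99]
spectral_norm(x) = 1.71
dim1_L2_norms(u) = [0.25, 4.49, 1.36]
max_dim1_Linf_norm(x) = 1.59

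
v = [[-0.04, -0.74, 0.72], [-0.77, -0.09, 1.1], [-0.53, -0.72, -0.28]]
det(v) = 0.923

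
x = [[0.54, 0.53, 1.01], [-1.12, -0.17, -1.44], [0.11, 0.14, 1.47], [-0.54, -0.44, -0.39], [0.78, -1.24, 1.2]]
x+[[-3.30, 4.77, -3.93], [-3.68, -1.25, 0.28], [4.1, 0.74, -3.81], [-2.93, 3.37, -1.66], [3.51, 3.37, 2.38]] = [[-2.76,5.3,-2.92], [-4.8,-1.42,-1.16], [4.21,0.88,-2.34], [-3.47,2.93,-2.05], [4.29,2.13,3.58]]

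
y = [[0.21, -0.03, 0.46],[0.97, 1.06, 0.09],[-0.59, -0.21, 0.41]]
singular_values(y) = [1.55, 0.63, 0.31]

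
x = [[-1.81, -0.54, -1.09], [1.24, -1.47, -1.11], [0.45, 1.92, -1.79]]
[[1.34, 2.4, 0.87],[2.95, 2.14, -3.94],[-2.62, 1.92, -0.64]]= x@[[-0.00, -0.23, -1.31], [-1.72, -0.44, 0.86], [-0.38, -1.6, 0.95]]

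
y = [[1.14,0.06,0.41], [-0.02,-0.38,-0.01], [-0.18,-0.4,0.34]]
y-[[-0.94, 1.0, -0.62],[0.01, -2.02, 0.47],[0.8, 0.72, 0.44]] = [[2.08, -0.94, 1.03],  [-0.03, 1.64, -0.48],  [-0.98, -1.12, -0.1]]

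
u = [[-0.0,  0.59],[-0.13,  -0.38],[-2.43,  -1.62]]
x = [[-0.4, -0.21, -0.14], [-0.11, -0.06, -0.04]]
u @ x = [[-0.06,-0.04,-0.02], [0.09,0.05,0.03], [1.15,0.61,0.41]]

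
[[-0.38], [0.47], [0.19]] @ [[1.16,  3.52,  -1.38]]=[[-0.44, -1.34, 0.52], [0.55, 1.65, -0.65], [0.22, 0.67, -0.26]]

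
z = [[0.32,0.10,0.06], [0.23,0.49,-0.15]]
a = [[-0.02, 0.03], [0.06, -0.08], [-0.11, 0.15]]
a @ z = [[0.00, 0.01, -0.01],[0.0, -0.03, 0.02],[-0.0, 0.06, -0.03]]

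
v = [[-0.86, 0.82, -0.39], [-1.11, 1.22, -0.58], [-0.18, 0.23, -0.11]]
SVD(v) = [[-0.58, 0.78, 0.24],[-0.81, -0.49, -0.33],[-0.14, -0.38, 0.91]] @ diag([2.170801725060614, 0.07758568668310557, 0.0005759303535426471]) @ [[0.65, -0.69, 0.33], [-0.76, -0.59, 0.28], [-0.0, -0.43, -0.9]]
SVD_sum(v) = [[-0.81, 0.86, -0.41], [-1.14, 1.2, -0.57], [-0.20, 0.21, -0.1]] + [[-0.05, -0.04, 0.02], [0.03, 0.02, -0.01], [0.02, 0.02, -0.01]] + [[-0.0, -0.00, -0.00],[0.0, 0.0, 0.00],[-0.00, -0.00, -0.0]]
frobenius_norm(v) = 2.17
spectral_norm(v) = 2.17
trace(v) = 0.25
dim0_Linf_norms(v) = [1.11, 1.22, 0.58]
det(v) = 0.00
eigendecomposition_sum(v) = [[-0.42, 0.55, -0.26], [-0.77, 1.01, -0.48], [-0.17, 0.22, -0.11]] + [[-0.44,0.27,-0.13], [-0.34,0.21,-0.1], [-0.01,0.01,-0.0]] + [[0.0, -0.0, 0.00],  [-0.00, 0.00, -0.0],  [-0.0, 0.00, -0.00]]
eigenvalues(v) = [0.49, -0.24, -0.0]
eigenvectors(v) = [[0.47, 0.79, -0.00], [0.86, 0.61, 0.43], [0.19, 0.02, 0.90]]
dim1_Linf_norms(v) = [0.86, 1.22, 0.23]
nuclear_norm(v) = 2.25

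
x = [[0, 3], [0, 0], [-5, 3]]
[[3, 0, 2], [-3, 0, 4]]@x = [[-10, 15], [-20, 3]]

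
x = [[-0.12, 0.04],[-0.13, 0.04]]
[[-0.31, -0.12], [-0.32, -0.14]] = x@[[1.68, 1.44], [-2.61, 1.29]]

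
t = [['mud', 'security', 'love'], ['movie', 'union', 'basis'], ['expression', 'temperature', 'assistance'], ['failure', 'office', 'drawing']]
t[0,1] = 'security'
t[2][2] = 'assistance'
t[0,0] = 'mud'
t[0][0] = 'mud'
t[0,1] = 'security'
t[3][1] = 'office'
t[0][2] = 'love'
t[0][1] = 'security'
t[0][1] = 'security'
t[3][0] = 'failure'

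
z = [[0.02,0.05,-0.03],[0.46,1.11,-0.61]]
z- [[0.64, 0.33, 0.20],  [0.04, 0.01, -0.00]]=[[-0.62, -0.28, -0.23],[0.42, 1.10, -0.61]]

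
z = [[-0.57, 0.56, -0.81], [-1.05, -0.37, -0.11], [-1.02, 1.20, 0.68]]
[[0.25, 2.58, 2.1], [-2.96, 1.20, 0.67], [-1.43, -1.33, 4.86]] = z @ [[2.42, -0.78, -1.57], [1.44, -0.20, 2.56], [-1.01, -2.77, 0.28]]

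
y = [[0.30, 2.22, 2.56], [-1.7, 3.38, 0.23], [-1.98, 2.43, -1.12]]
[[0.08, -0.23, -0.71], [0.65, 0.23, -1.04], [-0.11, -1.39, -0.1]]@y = [[1.82, -2.33, 0.95], [1.86, -0.31, 2.88], [2.53, -5.19, -0.49]]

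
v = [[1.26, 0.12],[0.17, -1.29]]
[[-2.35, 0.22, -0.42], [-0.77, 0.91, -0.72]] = v @ [[-1.9, 0.24, -0.38],  [0.35, -0.67, 0.51]]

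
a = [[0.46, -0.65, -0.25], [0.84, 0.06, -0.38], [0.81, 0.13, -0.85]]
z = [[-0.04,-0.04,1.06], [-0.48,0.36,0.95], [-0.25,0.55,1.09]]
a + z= [[0.42, -0.69, 0.81],  [0.36, 0.42, 0.57],  [0.56, 0.68, 0.24]]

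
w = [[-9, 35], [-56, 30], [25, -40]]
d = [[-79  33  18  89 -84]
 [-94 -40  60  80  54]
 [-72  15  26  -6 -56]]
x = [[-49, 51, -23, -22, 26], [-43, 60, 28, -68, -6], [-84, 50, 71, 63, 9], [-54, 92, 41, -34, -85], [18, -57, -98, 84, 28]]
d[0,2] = 18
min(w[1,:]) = -56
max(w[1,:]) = 30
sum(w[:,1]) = 25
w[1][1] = 30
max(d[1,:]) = 80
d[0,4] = -84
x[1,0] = -43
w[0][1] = 35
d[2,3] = -6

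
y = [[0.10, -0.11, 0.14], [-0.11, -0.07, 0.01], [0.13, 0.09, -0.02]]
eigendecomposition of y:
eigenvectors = [[-0.87, 0.52, -0.32], [0.34, 0.53, 0.62], [-0.37, -0.67, 0.72]]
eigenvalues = [0.2, -0.19, -0.0]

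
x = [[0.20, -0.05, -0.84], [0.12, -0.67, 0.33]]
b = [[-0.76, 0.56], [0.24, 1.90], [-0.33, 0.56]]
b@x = [[-0.08, -0.34, 0.82], [0.28, -1.28, 0.43], [0.0, -0.36, 0.46]]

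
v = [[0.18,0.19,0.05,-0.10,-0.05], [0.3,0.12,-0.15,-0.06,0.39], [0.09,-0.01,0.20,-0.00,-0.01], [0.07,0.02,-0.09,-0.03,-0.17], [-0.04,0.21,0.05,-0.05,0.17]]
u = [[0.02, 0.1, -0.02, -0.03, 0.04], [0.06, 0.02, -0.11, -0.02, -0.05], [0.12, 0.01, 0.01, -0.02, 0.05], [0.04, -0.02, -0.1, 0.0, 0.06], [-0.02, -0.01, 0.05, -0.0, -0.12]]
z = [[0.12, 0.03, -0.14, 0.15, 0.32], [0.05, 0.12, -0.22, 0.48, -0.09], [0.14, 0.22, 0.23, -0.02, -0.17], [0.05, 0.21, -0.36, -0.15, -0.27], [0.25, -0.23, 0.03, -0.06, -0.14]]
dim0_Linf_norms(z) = [0.25, 0.23, 0.36, 0.48, 0.32]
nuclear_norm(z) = 2.17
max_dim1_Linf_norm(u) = 0.12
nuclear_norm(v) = 1.36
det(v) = -0.00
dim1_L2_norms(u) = [0.12, 0.14, 0.13, 0.12, 0.13]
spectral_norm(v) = 0.57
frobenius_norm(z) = 1.01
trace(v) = 0.64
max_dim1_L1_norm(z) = 1.04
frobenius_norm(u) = 0.29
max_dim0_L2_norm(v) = 0.46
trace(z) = 0.18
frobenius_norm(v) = 0.73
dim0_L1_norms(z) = [0.61, 0.81, 0.98, 0.86, 0.99]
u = z @ v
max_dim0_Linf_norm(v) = 0.39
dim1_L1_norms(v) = [0.57, 1.02, 0.31, 0.38, 0.52]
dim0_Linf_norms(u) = [0.12, 0.1, 0.11, 0.03, 0.12]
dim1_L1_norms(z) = [0.76, 0.96, 0.78, 1.04, 0.71]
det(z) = 0.01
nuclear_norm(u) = 0.55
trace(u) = -0.07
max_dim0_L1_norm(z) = 0.99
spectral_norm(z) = 0.61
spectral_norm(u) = 0.21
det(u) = -0.00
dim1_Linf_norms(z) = [0.32, 0.48, 0.23, 0.36, 0.25]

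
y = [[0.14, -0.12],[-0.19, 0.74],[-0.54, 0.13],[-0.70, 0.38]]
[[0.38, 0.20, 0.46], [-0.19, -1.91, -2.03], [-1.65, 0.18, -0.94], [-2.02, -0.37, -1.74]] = y @ [[3.2,  -1.02,  1.15], [0.57,  -2.84,  -2.45]]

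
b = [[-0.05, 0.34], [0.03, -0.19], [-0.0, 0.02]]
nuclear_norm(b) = 0.40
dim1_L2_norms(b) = [0.34, 0.19, 0.02]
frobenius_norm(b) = 0.39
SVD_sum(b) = [[-0.05, 0.34],  [0.03, -0.19],  [-0.00, 0.02]] + [[0.00, 0.00], [0.00, 0.0], [0.00, 0.00]]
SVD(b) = [[-0.87,-0.21], [0.49,-0.47], [-0.05,-0.86]] @ diag([0.39431979659093835, 0.0034493501534353373]) @ [[0.15, -0.99], [-0.99, -0.15]]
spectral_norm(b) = 0.39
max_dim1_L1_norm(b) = 0.39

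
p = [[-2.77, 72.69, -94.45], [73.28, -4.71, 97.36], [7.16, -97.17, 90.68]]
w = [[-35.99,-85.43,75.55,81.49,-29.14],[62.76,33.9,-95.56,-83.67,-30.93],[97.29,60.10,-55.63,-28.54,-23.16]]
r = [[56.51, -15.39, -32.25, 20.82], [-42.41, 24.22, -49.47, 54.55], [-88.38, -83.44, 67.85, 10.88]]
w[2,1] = 60.1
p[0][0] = -2.77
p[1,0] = 73.28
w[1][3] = -83.67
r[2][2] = 67.85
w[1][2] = -95.56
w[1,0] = 62.76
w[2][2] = -55.63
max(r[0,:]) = 56.51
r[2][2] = 67.85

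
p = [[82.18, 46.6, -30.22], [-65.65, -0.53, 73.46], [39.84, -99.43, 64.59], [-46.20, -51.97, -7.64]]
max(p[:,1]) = 46.6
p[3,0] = -46.2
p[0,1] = 46.6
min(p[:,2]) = -30.22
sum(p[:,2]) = 100.19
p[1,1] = -0.53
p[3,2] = -7.64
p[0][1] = 46.6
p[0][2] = -30.22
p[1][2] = 73.46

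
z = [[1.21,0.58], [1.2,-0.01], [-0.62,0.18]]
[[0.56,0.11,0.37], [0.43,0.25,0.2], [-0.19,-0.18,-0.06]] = z @ [[0.36, 0.21, 0.17], [0.21, -0.25, 0.28]]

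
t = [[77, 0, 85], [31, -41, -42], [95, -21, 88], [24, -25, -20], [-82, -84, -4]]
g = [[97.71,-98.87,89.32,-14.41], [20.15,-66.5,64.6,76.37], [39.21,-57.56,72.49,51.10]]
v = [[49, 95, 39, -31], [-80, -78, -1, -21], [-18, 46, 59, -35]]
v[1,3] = -21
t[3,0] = 24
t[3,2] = -20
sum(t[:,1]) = -171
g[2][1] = -57.56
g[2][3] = 51.1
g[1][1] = -66.5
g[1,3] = 76.37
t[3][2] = -20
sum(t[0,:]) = 162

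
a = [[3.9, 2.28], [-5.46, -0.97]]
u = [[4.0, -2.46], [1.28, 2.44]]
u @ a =[[29.03, 11.51],[-8.33, 0.55]]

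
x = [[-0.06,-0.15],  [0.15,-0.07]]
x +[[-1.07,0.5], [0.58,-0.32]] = [[-1.13, 0.35], [0.73, -0.39]]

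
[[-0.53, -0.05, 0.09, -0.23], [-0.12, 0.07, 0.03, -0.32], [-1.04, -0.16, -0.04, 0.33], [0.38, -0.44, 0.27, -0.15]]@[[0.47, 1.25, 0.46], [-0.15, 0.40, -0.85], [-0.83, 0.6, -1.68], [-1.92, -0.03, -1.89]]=[[0.13, -0.62, 0.08], [0.52, -0.09, 0.44], [-1.07, -1.4, -0.90], [0.31, 0.47, 0.38]]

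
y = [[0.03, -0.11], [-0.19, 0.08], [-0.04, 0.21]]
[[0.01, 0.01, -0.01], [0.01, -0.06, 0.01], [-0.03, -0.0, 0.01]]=y@[[-0.1, 0.36, -0.05], [-0.14, 0.05, 0.06]]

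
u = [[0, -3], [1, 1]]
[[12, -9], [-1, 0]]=u @ [[3, -3], [-4, 3]]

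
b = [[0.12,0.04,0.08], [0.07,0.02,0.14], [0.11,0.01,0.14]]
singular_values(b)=[0.27, 0.06, 0.02]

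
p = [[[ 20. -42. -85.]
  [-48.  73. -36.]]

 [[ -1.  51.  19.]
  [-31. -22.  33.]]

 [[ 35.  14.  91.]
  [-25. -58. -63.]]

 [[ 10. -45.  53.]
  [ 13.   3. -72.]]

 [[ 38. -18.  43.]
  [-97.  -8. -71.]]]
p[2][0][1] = 14.0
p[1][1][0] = -31.0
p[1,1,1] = -22.0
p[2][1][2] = -63.0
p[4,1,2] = -71.0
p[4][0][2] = 43.0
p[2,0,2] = 91.0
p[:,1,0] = [-48.0, -31.0, -25.0, 13.0, -97.0]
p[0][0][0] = 20.0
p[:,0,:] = [[20.0, -42.0, -85.0], [-1.0, 51.0, 19.0], [35.0, 14.0, 91.0], [10.0, -45.0, 53.0], [38.0, -18.0, 43.0]]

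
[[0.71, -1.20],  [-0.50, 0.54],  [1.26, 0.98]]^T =[[0.71, -0.50, 1.26], [-1.20, 0.54, 0.98]]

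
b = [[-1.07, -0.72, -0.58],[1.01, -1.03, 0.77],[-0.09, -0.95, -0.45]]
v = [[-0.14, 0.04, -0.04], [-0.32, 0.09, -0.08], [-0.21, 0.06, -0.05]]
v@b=[[0.19,0.10,0.13], [0.44,0.21,0.29], [0.29,0.14,0.19]]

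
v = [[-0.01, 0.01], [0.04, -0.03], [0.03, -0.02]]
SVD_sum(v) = [[-0.01, 0.01], [0.04, -0.03], [0.03, -0.02]] + [[0.00, 0.0], [-0.0, -0.00], [0.0, 0.00]]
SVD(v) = [[-0.22, -0.79],[0.79, 0.20],[0.57, -0.58]] @ diag([0.0631861209801419, 0.0027411886988809218]) @ [[0.81,-0.59],[-0.59,-0.81]]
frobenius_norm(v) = 0.06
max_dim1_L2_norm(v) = 0.05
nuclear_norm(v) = 0.07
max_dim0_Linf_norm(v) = 0.04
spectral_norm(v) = 0.06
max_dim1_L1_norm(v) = 0.07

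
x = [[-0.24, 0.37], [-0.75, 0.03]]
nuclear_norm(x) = 1.14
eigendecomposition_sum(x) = [[-0.12+0.24j,(0.18+0.04j)], [-0.37-0.08j,(0.02+0.27j)]] + [[-0.12-0.24j, 0.18-0.04j], [-0.37+0.08j, 0.02-0.27j]]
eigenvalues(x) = [(-0.1+0.51j), (-0.1-0.51j)]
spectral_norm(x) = 0.80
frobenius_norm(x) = 0.87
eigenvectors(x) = [[(-0.15+0.56j),(-0.15-0.56j)], [-0.82+0.00j,(-0.82-0j)]]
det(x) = 0.27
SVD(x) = [[-0.39, -0.92], [-0.92, 0.39]] @ diag([0.8028359612796231, 0.33668148044735646]) @ [[0.98, -0.21], [-0.21, -0.98]]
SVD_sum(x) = [[-0.31, 0.07],[-0.72, 0.16]] + [[0.07, 0.30], [-0.03, -0.13]]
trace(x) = -0.21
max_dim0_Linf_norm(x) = 0.75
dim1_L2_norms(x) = [0.44, 0.75]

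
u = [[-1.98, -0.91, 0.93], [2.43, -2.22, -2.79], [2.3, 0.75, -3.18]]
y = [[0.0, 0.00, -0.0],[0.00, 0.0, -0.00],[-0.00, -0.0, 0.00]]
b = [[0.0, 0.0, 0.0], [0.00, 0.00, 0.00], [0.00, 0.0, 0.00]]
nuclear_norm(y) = 0.00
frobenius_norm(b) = 0.00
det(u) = -12.87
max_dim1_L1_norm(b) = 0.0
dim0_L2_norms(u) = [3.89, 2.51, 4.33]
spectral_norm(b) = 0.00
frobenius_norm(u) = 6.34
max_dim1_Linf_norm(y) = 0.0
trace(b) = 0.00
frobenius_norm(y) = 0.00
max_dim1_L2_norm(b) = 0.0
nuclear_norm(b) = 0.00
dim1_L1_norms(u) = [3.82, 7.44, 6.23]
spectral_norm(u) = 5.78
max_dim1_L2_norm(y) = 0.0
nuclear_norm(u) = 9.13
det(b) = 0.00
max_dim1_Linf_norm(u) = 3.18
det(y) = 0.00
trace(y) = 0.00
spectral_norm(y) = 0.00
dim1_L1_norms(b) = [0.0, 0.0, 0.0]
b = u @ y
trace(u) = -7.38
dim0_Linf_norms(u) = [2.43, 2.22, 3.18]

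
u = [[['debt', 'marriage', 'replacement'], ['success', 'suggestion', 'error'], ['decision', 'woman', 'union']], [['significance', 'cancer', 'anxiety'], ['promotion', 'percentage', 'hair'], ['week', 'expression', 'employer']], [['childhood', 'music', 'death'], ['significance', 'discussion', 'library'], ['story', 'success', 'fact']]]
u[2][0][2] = 'death'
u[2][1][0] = 'significance'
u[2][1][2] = 'library'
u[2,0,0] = 'childhood'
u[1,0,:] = ['significance', 'cancer', 'anxiety']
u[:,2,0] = ['decision', 'week', 'story']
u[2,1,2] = 'library'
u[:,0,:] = [['debt', 'marriage', 'replacement'], ['significance', 'cancer', 'anxiety'], ['childhood', 'music', 'death']]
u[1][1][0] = 'promotion'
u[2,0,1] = 'music'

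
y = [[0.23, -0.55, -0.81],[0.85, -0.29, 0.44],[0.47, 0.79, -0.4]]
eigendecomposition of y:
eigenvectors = [[-0.70+0.00j,-0.70-0.00j,0.18+0.00j],  [-0.09+0.52j,(-0.09-0.52j),-0.66+0.00j],  [0.09+0.48j,(0.09-0.48j),(0.73+0j)]]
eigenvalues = [(0.27+0.96j), (0.27-0.96j), (-1+0j)]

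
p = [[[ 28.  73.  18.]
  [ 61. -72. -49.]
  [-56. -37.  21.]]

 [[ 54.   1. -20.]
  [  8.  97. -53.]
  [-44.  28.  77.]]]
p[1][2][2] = 77.0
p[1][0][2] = -20.0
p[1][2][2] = 77.0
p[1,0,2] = -20.0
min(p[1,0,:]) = -20.0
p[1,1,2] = -53.0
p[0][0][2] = 18.0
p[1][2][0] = -44.0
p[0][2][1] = -37.0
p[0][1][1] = -72.0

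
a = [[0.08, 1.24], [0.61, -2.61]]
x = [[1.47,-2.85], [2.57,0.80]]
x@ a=[[-1.62, 9.26], [0.69, 1.10]]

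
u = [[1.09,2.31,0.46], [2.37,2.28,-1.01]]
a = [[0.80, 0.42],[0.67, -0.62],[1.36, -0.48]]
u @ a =[[3.05, -1.2], [2.05, 0.07]]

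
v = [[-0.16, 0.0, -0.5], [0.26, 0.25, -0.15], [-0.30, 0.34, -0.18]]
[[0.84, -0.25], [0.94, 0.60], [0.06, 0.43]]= v @ [[1.78, 0.61],  [0.55, 1.95],  [-2.24, 0.3]]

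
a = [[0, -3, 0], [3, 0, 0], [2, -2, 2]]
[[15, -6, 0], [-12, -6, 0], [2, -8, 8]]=a @ [[-4, -2, 0], [-5, 2, 0], [0, 0, 4]]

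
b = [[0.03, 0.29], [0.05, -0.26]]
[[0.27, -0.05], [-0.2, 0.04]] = b @ [[0.57, -0.12], [0.86, -0.17]]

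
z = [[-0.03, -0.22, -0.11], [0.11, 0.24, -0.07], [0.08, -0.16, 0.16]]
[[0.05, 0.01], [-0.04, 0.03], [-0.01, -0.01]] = z@[[-0.15, 0.20], [-0.14, -0.00], [-0.14, -0.17]]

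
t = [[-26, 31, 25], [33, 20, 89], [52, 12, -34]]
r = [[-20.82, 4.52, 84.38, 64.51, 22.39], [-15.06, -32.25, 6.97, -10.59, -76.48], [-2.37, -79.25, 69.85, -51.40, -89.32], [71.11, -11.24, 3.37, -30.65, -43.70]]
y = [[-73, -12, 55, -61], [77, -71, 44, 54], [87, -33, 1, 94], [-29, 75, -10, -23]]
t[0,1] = 31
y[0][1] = -12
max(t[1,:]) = 89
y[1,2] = 44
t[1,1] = 20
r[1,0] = -15.06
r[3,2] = 3.37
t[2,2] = -34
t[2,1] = 12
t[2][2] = -34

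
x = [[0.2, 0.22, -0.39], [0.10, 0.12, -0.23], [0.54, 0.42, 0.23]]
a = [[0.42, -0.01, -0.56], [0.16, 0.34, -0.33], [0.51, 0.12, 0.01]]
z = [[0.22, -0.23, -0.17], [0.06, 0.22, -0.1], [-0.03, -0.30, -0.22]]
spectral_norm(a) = 0.87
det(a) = 0.11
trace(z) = 0.22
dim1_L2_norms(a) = [0.7, 0.5, 0.52]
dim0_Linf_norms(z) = [0.22, 0.3, 0.22]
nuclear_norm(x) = 1.27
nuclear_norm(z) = 0.90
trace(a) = 0.77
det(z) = -0.02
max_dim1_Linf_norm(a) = 0.56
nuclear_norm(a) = 1.58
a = x + z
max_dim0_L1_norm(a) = 1.09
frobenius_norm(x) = 0.92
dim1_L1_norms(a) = [0.99, 0.83, 0.64]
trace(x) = 0.55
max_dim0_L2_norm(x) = 0.58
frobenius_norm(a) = 1.01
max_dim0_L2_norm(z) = 0.44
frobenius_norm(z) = 0.58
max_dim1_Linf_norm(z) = 0.3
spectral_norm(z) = 0.50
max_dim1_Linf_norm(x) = 0.54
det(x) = 0.00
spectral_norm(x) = 0.76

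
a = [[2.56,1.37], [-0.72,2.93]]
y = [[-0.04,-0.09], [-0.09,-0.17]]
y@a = [[-0.04,-0.32], [-0.11,-0.62]]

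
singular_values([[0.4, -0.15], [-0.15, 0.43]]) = [0.57, 0.26]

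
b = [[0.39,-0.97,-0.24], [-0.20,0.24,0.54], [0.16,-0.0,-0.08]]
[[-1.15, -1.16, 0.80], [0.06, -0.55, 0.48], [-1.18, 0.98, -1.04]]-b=[[-1.54, -0.19, 1.04],  [0.26, -0.79, -0.06],  [-1.34, 0.98, -0.96]]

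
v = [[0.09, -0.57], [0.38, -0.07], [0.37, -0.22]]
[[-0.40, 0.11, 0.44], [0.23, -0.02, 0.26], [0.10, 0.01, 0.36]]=v @ [[0.75,-0.08,0.57], [0.82,-0.20,-0.69]]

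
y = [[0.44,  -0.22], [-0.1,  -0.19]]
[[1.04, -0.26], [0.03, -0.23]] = y @ [[1.81, 0.02], [-1.10, 1.22]]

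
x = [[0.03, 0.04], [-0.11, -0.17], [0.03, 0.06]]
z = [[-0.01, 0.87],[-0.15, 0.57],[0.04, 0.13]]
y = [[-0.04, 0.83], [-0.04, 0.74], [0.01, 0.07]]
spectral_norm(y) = 1.12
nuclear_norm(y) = 1.13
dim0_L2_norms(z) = [0.16, 1.05]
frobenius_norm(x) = 0.22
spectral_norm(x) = 0.22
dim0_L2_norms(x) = [0.12, 0.18]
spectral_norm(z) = 1.05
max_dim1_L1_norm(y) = 0.87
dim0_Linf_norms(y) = [0.04, 0.83]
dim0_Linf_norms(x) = [0.11, 0.17]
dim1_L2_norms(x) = [0.05, 0.2, 0.07]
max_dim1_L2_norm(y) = 0.83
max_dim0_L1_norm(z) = 1.57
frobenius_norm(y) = 1.12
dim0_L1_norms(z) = [0.2, 1.57]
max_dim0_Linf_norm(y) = 0.83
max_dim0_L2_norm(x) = 0.18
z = x + y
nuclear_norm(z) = 1.18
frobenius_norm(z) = 1.06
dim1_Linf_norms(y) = [0.83, 0.74, 0.07]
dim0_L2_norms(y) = [0.06, 1.11]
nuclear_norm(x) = 0.23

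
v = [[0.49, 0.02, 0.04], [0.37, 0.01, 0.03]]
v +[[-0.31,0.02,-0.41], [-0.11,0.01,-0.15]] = [[0.18, 0.04, -0.37], [0.26, 0.02, -0.12]]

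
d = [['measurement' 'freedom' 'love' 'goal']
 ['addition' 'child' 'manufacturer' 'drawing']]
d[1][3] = 'drawing'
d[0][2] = 'love'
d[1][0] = 'addition'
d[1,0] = 'addition'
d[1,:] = ['addition', 'child', 'manufacturer', 'drawing']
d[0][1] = 'freedom'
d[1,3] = 'drawing'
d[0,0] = 'measurement'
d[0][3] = 'goal'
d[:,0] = ['measurement', 'addition']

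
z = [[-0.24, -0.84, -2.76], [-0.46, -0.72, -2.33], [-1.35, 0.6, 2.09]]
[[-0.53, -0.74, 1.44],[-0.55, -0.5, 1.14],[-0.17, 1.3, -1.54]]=z @ [[0.35, -0.47, 0.30], [0.96, -0.46, -0.25], [-0.13, 0.45, -0.47]]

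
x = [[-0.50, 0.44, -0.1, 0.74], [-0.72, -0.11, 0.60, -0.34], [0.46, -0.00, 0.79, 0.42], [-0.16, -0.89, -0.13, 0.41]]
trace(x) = 0.59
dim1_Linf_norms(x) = [0.74, 0.72, 0.79, 0.89]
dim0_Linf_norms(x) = [0.72, 0.89, 0.79, 0.74]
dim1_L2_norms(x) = [1.0, 1.0, 1.01, 1.0]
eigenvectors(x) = [[(-0.68+0j), -0.68-0.00j, -0.09-0.16j, -0.09+0.16j],[(-0.07-0.58j), (-0.07+0.58j), (-0.15+0.38j), -0.15-0.38j],[0.09+0.16j, 0.09-0.16j, -0.68+0.00j, (-0.68-0j)],[0.14-0.38j, 0.14+0.38j, (-0.07-0.58j), (-0.07+0.58j)]]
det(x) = 1.01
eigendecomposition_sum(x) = [[(-0.28+0.38j), (0.29+0.27j), -0.05-0.11j, 0.26+0.07j], [(-0.34-0.2j), -0.20+0.27j, 0.09-0.06j, (-0.04+0.23j)], [0.13+0.02j, (0.03-0.1j), (-0.02+0.03j), (-0.02-0.07j)], [-0.15-0.23j, (-0.21+0.1j), 0.07-0.01j, -0.10+0.13j]] + [[(-0.28-0.38j), (0.29-0.27j), -0.05+0.11j, (0.26-0.07j)],[-0.34+0.20j, (-0.2-0.27j), 0.09+0.06j, (-0.04-0.23j)],[(0.13-0.02j), 0.03+0.10j, -0.02-0.03j, (-0.02+0.07j)],[(-0.15+0.23j), (-0.21-0.1j), 0.07+0.01j, (-0.1-0.13j)]] + [[0.03+0.02j, -0.07+0.03j, 0.12j, 0.11+0.01j],[(-0.02-0.07j), (0.15+0.08j), (0.21-0.18j), -0.13-0.20j],[(0.1-0.07j), -0.03+0.27j, 0.42+0.21j, (0.23-0.33j)],[(0.07+0.08j), -0.24+0.00j, -0.14+0.37j, 0.30+0.16j]] + [[0.03-0.02j, -0.07-0.03j, -0.12j, (0.11-0.01j)], [-0.02+0.07j, 0.15-0.08j, 0.21+0.18j, -0.13+0.20j], [0.10+0.07j, (-0.03-0.27j), 0.42-0.21j, 0.23+0.33j], [(0.07-0.08j), (-0.24-0j), (-0.14-0.37j), (0.3-0.16j)]]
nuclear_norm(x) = 4.01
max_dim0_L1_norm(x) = 1.91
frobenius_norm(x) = 2.01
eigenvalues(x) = [(-0.6+0.8j), (-0.6-0.8j), (0.89+0.46j), (0.89-0.46j)]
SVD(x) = [[0.03, -0.38, -0.68, -0.63], [-0.23, 0.68, -0.65, 0.27], [-0.88, -0.42, -0.03, 0.23], [0.42, -0.47, -0.35, 0.69]] @ diag([1.0069724566987919, 1.0045429650351652, 1.0018772237635747, 0.9976181290213968]) @ [[-0.32,-0.33,-0.88,-0.09], [-0.41,0.18,0.17,-0.88], [0.85,0.09,-0.29,-0.44], [0.11,-0.92,0.32,-0.18]]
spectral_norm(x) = 1.01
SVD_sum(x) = [[-0.01, -0.01, -0.03, -0.0], [0.07, 0.08, 0.20, 0.02], [0.28, 0.29, 0.78, 0.08], [-0.14, -0.14, -0.37, -0.04]] + [[0.16, -0.07, -0.07, 0.34], [-0.28, 0.12, 0.12, -0.60], [0.17, -0.07, -0.07, 0.37], [0.19, -0.08, -0.08, 0.42]] + [[-0.57, -0.06, 0.20, 0.3], [-0.55, -0.06, 0.19, 0.28], [-0.02, -0.00, 0.01, 0.01], [-0.3, -0.03, 0.1, 0.15]] + [[-0.07, 0.58, -0.2, 0.11], [0.03, -0.25, 0.09, -0.05], [0.03, -0.22, 0.08, -0.04], [0.08, -0.64, 0.22, -0.12]]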